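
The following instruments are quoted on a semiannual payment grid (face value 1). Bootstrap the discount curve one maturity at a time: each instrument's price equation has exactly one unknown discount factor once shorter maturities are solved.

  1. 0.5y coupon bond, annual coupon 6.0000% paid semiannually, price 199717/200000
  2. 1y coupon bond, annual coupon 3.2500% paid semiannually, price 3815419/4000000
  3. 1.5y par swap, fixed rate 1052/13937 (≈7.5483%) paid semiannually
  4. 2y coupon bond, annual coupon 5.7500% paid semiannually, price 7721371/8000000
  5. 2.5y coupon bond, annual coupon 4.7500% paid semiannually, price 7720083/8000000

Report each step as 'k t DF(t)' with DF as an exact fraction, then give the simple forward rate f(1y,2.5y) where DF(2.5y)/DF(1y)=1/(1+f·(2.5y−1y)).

1 1/2 1939/2000
2 1 9231/10000
3 3/2 2237/2500
4 2 8603/10000
5 5/2 429/500
f(1y,2.5y) = ((9231/10000)/(429/500) − 1)/(3/2) = 217/4290 ≈ 5.0583%

step 1 [0.5y] bond c/2=3/100: DF=(199717/200000 − 3/100·(0))/(1+3/100) = 1939/2000 ≈ 0.969500
step 2 [1y] bond c/2=13/800: DF=(3815419/4000000 − 13/800·(0.969500))/(1+13/800) = 9231/10000 ≈ 0.923100
step 3 [1.5y] swap r/2=526/13937: DF=(1 − 526/13937·(0.969500+0.923100))/(1+526/13937) = 2237/2500 ≈ 0.894800
step 4 [2y] bond c/2=23/800: DF=(7721371/8000000 − 23/800·(0.969500+0.923100+0.894800))/(1+23/800) = 8603/10000 ≈ 0.860300
step 5 [2.5y] bond c/2=19/800: DF=(7720083/8000000 − 19/800·(0.969500+0.923100+0.894800+0.860300))/(1+19/800) = 429/500 ≈ 0.858000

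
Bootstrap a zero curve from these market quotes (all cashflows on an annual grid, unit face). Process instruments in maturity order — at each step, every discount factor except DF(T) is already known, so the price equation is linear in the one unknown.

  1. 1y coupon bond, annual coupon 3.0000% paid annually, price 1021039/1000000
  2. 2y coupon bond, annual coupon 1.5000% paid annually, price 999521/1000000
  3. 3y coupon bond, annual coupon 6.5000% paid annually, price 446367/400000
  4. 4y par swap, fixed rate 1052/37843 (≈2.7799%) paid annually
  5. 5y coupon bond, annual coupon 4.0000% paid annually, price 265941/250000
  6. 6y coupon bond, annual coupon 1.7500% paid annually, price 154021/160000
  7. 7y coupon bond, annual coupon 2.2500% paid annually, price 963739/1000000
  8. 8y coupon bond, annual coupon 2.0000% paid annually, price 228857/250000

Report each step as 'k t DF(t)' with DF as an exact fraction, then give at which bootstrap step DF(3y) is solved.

1 1 9913/10000
2 2 9701/10000
3 3 9281/10000
4 4 2237/2500
5 5 8773/10000
6 6 8659/10000
7 7 8209/10000
8 8 773/1000
DF(3y) is solved at step 3

step 1 [1y] bond c/1=3/100: DF=(1021039/1000000 − 3/100·(0))/(1+3/100) = 9913/10000 ≈ 0.991300
step 2 [2y] bond c/1=3/200: DF=(999521/1000000 − 3/200·(0.991300))/(1+3/200) = 9701/10000 ≈ 0.970100
step 3 [3y] bond c/1=13/200: DF=(446367/400000 − 13/200·(0.991300+0.970100))/(1+13/200) = 9281/10000 ≈ 0.928100
step 4 [4y] swap r/1=1052/37843: DF=(1 − 1052/37843·(0.991300+0.970100+0.928100))/(1+1052/37843) = 2237/2500 ≈ 0.894800
step 5 [5y] bond c/1=1/25: DF=(265941/250000 − 1/25·(0.991300+0.970100+0.928100+0.894800))/(1+1/25) = 8773/10000 ≈ 0.877300
step 6 [6y] bond c/1=7/400: DF=(154021/160000 − 7/400·(0.991300+0.970100+0.928100+0.894800+0.877300))/(1+7/400) = 8659/10000 ≈ 0.865900
step 7 [7y] bond c/1=9/400: DF=(963739/1000000 − 9/400·(0.991300+0.970100+0.928100+0.894800+0.877300+0.865900))/(1+9/400) = 8209/10000 ≈ 0.820900
step 8 [8y] bond c/1=1/50: DF=(228857/250000 − 1/50·(0.991300+0.970100+0.928100+0.894800+0.877300+0.865900+0.820900))/(1+1/50) = 773/1000 ≈ 0.773000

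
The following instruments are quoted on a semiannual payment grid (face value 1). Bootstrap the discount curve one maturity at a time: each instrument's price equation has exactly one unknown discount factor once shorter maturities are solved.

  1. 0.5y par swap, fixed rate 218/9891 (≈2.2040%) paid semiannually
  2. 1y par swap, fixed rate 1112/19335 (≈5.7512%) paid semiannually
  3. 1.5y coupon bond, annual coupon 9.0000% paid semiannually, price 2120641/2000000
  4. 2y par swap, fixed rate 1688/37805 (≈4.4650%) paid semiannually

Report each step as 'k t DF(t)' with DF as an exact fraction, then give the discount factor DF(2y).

1 1/2 9891/10000
2 1 2361/2500
3 3/2 4657/5000
4 2 2289/2500
DF(2y) = 2289/2500 ≈ 0.915600

step 1 [0.5y] swap r/2=109/9891: DF=(1 − 109/9891·(0))/(1+109/9891) = 9891/10000 ≈ 0.989100
step 2 [1y] swap r/2=556/19335: DF=(1 − 556/19335·(0.989100))/(1+556/19335) = 2361/2500 ≈ 0.944400
step 3 [1.5y] bond c/2=9/200: DF=(2120641/2000000 − 9/200·(0.989100+0.944400))/(1+9/200) = 4657/5000 ≈ 0.931400
step 4 [2y] swap r/2=844/37805: DF=(1 − 844/37805·(0.989100+0.944400+0.931400))/(1+844/37805) = 2289/2500 ≈ 0.915600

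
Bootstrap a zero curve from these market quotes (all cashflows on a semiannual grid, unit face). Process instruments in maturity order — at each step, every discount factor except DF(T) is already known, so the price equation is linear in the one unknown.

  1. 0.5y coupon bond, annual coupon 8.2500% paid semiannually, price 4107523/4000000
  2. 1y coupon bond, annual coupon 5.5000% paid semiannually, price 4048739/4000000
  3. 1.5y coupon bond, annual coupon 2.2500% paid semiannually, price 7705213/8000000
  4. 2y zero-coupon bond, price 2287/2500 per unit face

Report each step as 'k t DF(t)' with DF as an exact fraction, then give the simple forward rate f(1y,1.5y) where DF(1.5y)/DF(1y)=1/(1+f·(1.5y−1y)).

step 1 [0.5y] bond c/2=33/800: DF=(4107523/4000000 − 33/800·(0))/(1+33/800) = 4931/5000 ≈ 0.986200
step 2 [1y] bond c/2=11/400: DF=(4048739/4000000 − 11/400·(0.986200))/(1+11/400) = 9587/10000 ≈ 0.958700
step 3 [1.5y] bond c/2=9/800: DF=(7705213/8000000 − 9/800·(0.986200+0.958700))/(1+9/800) = 2327/2500 ≈ 0.930800
step 4 [2y] zero: DF = P = 2287/2500 ≈ 0.914800

1 1/2 4931/5000
2 1 9587/10000
3 3/2 2327/2500
4 2 2287/2500
f(1y,1.5y) = ((9587/10000)/(2327/2500) − 1)/(1/2) = 279/4654 ≈ 5.9948%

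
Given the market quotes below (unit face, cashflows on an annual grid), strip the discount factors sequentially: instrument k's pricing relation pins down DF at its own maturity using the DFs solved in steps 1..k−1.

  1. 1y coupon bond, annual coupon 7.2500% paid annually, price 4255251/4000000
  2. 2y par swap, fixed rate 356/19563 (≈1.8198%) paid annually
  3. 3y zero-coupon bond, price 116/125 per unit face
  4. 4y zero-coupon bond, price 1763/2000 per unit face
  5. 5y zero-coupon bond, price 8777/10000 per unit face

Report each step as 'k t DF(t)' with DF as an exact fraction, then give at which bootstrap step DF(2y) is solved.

1 1 9919/10000
2 2 2411/2500
3 3 116/125
4 4 1763/2000
5 5 8777/10000
DF(2y) is solved at step 2

step 1 [1y] bond c/1=29/400: DF=(4255251/4000000 − 29/400·(0))/(1+29/400) = 9919/10000 ≈ 0.991900
step 2 [2y] swap r/1=356/19563: DF=(1 − 356/19563·(0.991900))/(1+356/19563) = 2411/2500 ≈ 0.964400
step 3 [3y] zero: DF = P = 116/125 ≈ 0.928000
step 4 [4y] zero: DF = P = 1763/2000 ≈ 0.881500
step 5 [5y] zero: DF = P = 8777/10000 ≈ 0.877700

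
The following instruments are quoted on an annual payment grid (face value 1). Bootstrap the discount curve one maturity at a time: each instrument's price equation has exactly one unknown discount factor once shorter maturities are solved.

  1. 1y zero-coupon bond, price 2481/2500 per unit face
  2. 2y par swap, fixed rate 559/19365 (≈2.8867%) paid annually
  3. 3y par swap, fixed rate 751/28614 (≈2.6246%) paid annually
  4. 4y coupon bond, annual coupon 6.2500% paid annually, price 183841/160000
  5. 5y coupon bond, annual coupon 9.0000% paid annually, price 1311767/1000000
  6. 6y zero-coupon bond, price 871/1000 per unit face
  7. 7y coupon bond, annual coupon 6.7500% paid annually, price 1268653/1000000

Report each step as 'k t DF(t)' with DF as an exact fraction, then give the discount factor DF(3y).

1 1 2481/2500
2 2 9441/10000
3 3 9249/10000
4 4 9131/10000
5 5 4459/5000
6 6 871/1000
7 7 8383/10000
DF(3y) = 9249/10000 ≈ 0.924900

step 1 [1y] zero: DF = P = 2481/2500 ≈ 0.992400
step 2 [2y] swap r/1=559/19365: DF=(1 − 559/19365·(0.992400))/(1+559/19365) = 9441/10000 ≈ 0.944100
step 3 [3y] swap r/1=751/28614: DF=(1 − 751/28614·(0.992400+0.944100))/(1+751/28614) = 9249/10000 ≈ 0.924900
step 4 [4y] bond c/1=1/16: DF=(183841/160000 − 1/16·(0.992400+0.944100+0.924900))/(1+1/16) = 9131/10000 ≈ 0.913100
step 5 [5y] bond c/1=9/100: DF=(1311767/1000000 − 9/100·(0.992400+0.944100+0.924900+0.913100))/(1+9/100) = 4459/5000 ≈ 0.891800
step 6 [6y] zero: DF = P = 871/1000 ≈ 0.871000
step 7 [7y] bond c/1=27/400: DF=(1268653/1000000 − 27/400·(0.992400+0.944100+0.924900+0.913100+0.891800+0.871000))/(1+27/400) = 8383/10000 ≈ 0.838300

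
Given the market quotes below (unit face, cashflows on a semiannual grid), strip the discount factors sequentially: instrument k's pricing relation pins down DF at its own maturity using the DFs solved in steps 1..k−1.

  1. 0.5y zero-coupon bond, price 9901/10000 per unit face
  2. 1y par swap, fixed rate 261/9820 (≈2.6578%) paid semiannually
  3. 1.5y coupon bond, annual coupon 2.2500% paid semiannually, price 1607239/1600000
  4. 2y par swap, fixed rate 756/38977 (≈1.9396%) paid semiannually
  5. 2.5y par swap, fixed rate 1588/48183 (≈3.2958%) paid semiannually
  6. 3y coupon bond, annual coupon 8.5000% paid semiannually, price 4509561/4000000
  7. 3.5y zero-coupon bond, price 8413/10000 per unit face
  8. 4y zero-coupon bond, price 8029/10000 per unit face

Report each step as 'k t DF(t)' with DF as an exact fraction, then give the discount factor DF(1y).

step 1 [0.5y] zero: DF = P = 9901/10000 ≈ 0.990100
step 2 [1y] swap r/2=261/19640: DF=(1 − 261/19640·(0.990100))/(1+261/19640) = 9739/10000 ≈ 0.973900
step 3 [1.5y] bond c/2=9/800: DF=(1607239/1600000 − 9/800·(0.990100+0.973900))/(1+9/800) = 1943/2000 ≈ 0.971500
step 4 [2y] swap r/2=378/38977: DF=(1 − 378/38977·(0.990100+0.973900+0.971500))/(1+378/38977) = 4811/5000 ≈ 0.962200
step 5 [2.5y] swap r/2=794/48183: DF=(1 − 794/48183·(0.990100+0.973900+0.971500+0.962200))/(1+794/48183) = 4603/5000 ≈ 0.920600
step 6 [3y] bond c/2=17/400: DF=(4509561/4000000 − 17/400·(0.990100+0.973900+0.971500+0.962200+0.920600))/(1+17/400) = 177/200 ≈ 0.885000
step 7 [3.5y] zero: DF = P = 8413/10000 ≈ 0.841300
step 8 [4y] zero: DF = P = 8029/10000 ≈ 0.802900

1 1/2 9901/10000
2 1 9739/10000
3 3/2 1943/2000
4 2 4811/5000
5 5/2 4603/5000
6 3 177/200
7 7/2 8413/10000
8 4 8029/10000
DF(1y) = 9739/10000 ≈ 0.973900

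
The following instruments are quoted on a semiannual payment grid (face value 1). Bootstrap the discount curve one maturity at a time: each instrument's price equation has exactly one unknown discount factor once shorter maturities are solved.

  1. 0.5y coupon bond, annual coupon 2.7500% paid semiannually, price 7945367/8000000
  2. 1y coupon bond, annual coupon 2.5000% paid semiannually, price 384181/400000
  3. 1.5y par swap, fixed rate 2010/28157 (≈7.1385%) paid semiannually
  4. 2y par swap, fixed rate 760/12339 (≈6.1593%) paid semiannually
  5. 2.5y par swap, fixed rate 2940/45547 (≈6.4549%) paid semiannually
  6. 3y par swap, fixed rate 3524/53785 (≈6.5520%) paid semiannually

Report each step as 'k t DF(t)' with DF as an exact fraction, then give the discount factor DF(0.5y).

1 1/2 9797/10000
2 1 1873/2000
3 3/2 1799/2000
4 2 443/500
5 5/2 853/1000
6 3 4119/5000
DF(0.5y) = 9797/10000 ≈ 0.979700

step 1 [0.5y] bond c/2=11/800: DF=(7945367/8000000 − 11/800·(0))/(1+11/800) = 9797/10000 ≈ 0.979700
step 2 [1y] bond c/2=1/80: DF=(384181/400000 − 1/80·(0.979700))/(1+1/80) = 1873/2000 ≈ 0.936500
step 3 [1.5y] swap r/2=1005/28157: DF=(1 − 1005/28157·(0.979700+0.936500))/(1+1005/28157) = 1799/2000 ≈ 0.899500
step 4 [2y] swap r/2=380/12339: DF=(1 − 380/12339·(0.979700+0.936500+0.899500))/(1+380/12339) = 443/500 ≈ 0.886000
step 5 [2.5y] swap r/2=1470/45547: DF=(1 − 1470/45547·(0.979700+0.936500+0.899500+0.886000))/(1+1470/45547) = 853/1000 ≈ 0.853000
step 6 [3y] swap r/2=1762/53785: DF=(1 − 1762/53785·(0.979700+0.936500+0.899500+0.886000+0.853000))/(1+1762/53785) = 4119/5000 ≈ 0.823800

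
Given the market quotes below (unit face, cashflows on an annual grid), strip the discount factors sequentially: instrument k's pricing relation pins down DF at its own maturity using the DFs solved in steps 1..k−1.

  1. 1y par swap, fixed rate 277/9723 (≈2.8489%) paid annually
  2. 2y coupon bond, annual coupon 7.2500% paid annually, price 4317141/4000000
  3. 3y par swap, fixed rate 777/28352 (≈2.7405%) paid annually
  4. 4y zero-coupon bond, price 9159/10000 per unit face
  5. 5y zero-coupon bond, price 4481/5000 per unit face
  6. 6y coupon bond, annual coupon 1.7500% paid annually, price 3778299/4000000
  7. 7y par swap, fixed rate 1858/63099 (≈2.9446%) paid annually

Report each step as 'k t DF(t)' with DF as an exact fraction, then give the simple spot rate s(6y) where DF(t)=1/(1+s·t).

step 1 [1y] swap r/1=277/9723: DF=(1 − 277/9723·(0))/(1+277/9723) = 9723/10000 ≈ 0.972300
step 2 [2y] bond c/1=29/400: DF=(4317141/4000000 − 29/400·(0.972300))/(1+29/400) = 4703/5000 ≈ 0.940600
step 3 [3y] swap r/1=777/28352: DF=(1 − 777/28352·(0.972300+0.940600))/(1+777/28352) = 9223/10000 ≈ 0.922300
step 4 [4y] zero: DF = P = 9159/10000 ≈ 0.915900
step 5 [5y] zero: DF = P = 4481/5000 ≈ 0.896200
step 6 [6y] bond c/1=7/400: DF=(3778299/4000000 − 7/400·(0.972300+0.940600+0.922300+0.915900+0.896200))/(1+7/400) = 2121/2500 ≈ 0.848400
step 7 [7y] swap r/1=1858/63099: DF=(1 − 1858/63099·(0.972300+0.940600+0.922300+0.915900+0.896200+0.848400))/(1+1858/63099) = 4071/5000 ≈ 0.814200

1 1 9723/10000
2 2 4703/5000
3 3 9223/10000
4 4 9159/10000
5 5 4481/5000
6 6 2121/2500
7 7 4071/5000
s(6y) = (1/(2121/2500) − 1)/(6) = 379/12726 ≈ 2.9782%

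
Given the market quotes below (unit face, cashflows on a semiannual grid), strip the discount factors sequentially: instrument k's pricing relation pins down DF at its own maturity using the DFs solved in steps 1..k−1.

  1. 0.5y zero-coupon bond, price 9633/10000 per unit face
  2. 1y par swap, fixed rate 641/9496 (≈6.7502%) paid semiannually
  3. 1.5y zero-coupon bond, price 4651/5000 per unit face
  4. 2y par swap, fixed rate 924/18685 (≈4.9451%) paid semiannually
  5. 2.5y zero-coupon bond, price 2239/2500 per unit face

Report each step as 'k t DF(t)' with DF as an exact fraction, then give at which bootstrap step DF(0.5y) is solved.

1 1/2 9633/10000
2 1 9359/10000
3 3/2 4651/5000
4 2 2269/2500
5 5/2 2239/2500
DF(0.5y) is solved at step 1

step 1 [0.5y] zero: DF = P = 9633/10000 ≈ 0.963300
step 2 [1y] swap r/2=641/18992: DF=(1 − 641/18992·(0.963300))/(1+641/18992) = 9359/10000 ≈ 0.935900
step 3 [1.5y] zero: DF = P = 4651/5000 ≈ 0.930200
step 4 [2y] swap r/2=462/18685: DF=(1 − 462/18685·(0.963300+0.935900+0.930200))/(1+462/18685) = 2269/2500 ≈ 0.907600
step 5 [2.5y] zero: DF = P = 2239/2500 ≈ 0.895600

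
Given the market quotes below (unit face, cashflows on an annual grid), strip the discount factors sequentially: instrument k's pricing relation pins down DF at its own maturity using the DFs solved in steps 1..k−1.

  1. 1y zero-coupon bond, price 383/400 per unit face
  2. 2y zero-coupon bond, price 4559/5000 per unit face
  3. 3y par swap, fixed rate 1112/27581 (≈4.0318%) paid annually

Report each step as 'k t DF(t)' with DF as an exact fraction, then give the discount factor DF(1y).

1 1 383/400
2 2 4559/5000
3 3 1111/1250
DF(1y) = 383/400 ≈ 0.957500

step 1 [1y] zero: DF = P = 383/400 ≈ 0.957500
step 2 [2y] zero: DF = P = 4559/5000 ≈ 0.911800
step 3 [3y] swap r/1=1112/27581: DF=(1 − 1112/27581·(0.957500+0.911800))/(1+1112/27581) = 1111/1250 ≈ 0.888800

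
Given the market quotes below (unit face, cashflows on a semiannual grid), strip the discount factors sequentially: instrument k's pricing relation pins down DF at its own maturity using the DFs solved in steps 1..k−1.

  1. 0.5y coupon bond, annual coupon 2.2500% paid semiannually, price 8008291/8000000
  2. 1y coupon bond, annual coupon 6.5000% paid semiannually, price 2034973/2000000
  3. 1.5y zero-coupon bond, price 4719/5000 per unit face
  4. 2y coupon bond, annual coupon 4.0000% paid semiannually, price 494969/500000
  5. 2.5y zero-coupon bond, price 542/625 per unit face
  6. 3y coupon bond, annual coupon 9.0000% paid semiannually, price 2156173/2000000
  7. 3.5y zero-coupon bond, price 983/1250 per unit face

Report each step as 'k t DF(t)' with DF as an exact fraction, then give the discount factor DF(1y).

step 1 [0.5y] bond c/2=9/800: DF=(8008291/8000000 − 9/800·(0))/(1+9/800) = 9899/10000 ≈ 0.989900
step 2 [1y] bond c/2=13/400: DF=(2034973/2000000 − 13/400·(0.989900))/(1+13/400) = 9543/10000 ≈ 0.954300
step 3 [1.5y] zero: DF = P = 4719/5000 ≈ 0.943800
step 4 [2y] bond c/2=1/50: DF=(494969/500000 − 1/50·(0.989900+0.954300+0.943800))/(1+1/50) = 9139/10000 ≈ 0.913900
step 5 [2.5y] zero: DF = P = 542/625 ≈ 0.867200
step 6 [3y] bond c/2=9/200: DF=(2156173/2000000 − 9/200·(0.989900+0.954300+0.943800+0.913900+0.867200))/(1+9/200) = 4153/5000 ≈ 0.830600
step 7 [3.5y] zero: DF = P = 983/1250 ≈ 0.786400

1 1/2 9899/10000
2 1 9543/10000
3 3/2 4719/5000
4 2 9139/10000
5 5/2 542/625
6 3 4153/5000
7 7/2 983/1250
DF(1y) = 9543/10000 ≈ 0.954300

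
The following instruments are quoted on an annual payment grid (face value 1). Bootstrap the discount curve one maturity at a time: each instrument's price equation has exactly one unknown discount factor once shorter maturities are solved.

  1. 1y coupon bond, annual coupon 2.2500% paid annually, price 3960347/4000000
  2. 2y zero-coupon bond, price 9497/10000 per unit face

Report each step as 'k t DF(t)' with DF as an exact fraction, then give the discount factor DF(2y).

step 1 [1y] bond c/1=9/400: DF=(3960347/4000000 − 9/400·(0))/(1+9/400) = 9683/10000 ≈ 0.968300
step 2 [2y] zero: DF = P = 9497/10000 ≈ 0.949700

1 1 9683/10000
2 2 9497/10000
DF(2y) = 9497/10000 ≈ 0.949700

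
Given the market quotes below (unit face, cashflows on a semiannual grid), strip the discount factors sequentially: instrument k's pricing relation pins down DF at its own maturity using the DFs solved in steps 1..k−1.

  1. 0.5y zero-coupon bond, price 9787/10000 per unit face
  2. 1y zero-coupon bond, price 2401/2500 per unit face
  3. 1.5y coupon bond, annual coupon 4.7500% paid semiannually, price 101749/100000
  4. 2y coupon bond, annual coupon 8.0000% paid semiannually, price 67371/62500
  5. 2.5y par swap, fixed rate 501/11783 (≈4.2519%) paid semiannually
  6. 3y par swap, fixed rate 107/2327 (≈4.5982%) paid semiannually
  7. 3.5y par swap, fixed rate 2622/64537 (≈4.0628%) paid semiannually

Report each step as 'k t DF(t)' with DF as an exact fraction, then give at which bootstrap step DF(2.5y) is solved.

1 1/2 9787/10000
2 1 2401/2500
3 3/2 9489/10000
4 2 4627/5000
5 5/2 4499/5000
6 3 2179/2500
7 7/2 8689/10000
DF(2.5y) is solved at step 5

step 1 [0.5y] zero: DF = P = 9787/10000 ≈ 0.978700
step 2 [1y] zero: DF = P = 2401/2500 ≈ 0.960400
step 3 [1.5y] bond c/2=19/800: DF=(101749/100000 − 19/800·(0.978700+0.960400))/(1+19/800) = 9489/10000 ≈ 0.948900
step 4 [2y] bond c/2=1/25: DF=(67371/62500 − 1/25·(0.978700+0.960400+0.948900))/(1+1/25) = 4627/5000 ≈ 0.925400
step 5 [2.5y] swap r/2=501/23566: DF=(1 − 501/23566·(0.978700+0.960400+0.948900+0.925400))/(1+501/23566) = 4499/5000 ≈ 0.899800
step 6 [3y] swap r/2=107/4654: DF=(1 − 107/4654·(0.978700+0.960400+0.948900+0.925400+0.899800))/(1+107/4654) = 2179/2500 ≈ 0.871600
step 7 [3.5y] swap r/2=1311/64537: DF=(1 − 1311/64537·(0.978700+0.960400+0.948900+0.925400+0.899800+0.871600))/(1+1311/64537) = 8689/10000 ≈ 0.868900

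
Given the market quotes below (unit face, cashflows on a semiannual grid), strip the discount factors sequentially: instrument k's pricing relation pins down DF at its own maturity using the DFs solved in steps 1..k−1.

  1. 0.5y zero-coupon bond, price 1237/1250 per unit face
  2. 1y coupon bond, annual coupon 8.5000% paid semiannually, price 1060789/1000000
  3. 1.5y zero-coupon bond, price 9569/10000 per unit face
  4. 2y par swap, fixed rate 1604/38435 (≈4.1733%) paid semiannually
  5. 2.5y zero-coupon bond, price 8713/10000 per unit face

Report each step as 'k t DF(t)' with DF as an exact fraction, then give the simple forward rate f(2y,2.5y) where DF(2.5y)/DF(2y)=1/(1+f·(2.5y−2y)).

step 1 [0.5y] zero: DF = P = 1237/1250 ≈ 0.989600
step 2 [1y] bond c/2=17/400: DF=(1060789/1000000 − 17/400·(0.989600))/(1+17/400) = 2443/2500 ≈ 0.977200
step 3 [1.5y] zero: DF = P = 9569/10000 ≈ 0.956900
step 4 [2y] swap r/2=802/38435: DF=(1 − 802/38435·(0.989600+0.977200+0.956900))/(1+802/38435) = 4599/5000 ≈ 0.919800
step 5 [2.5y] zero: DF = P = 8713/10000 ≈ 0.871300

1 1/2 1237/1250
2 1 2443/2500
3 3/2 9569/10000
4 2 4599/5000
5 5/2 8713/10000
f(2y,2.5y) = ((4599/5000)/(8713/10000) − 1)/(1/2) = 970/8713 ≈ 11.1328%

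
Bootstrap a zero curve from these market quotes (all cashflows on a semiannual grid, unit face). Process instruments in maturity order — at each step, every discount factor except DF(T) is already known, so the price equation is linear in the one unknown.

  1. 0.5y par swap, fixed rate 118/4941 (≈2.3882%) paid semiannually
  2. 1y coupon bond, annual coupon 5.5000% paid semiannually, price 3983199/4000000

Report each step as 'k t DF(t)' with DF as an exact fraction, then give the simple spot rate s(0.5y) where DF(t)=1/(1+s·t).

step 1 [0.5y] swap r/2=59/4941: DF=(1 − 59/4941·(0))/(1+59/4941) = 4941/5000 ≈ 0.988200
step 2 [1y] bond c/2=11/400: DF=(3983199/4000000 − 11/400·(0.988200))/(1+11/400) = 9427/10000 ≈ 0.942700

1 1/2 4941/5000
2 1 9427/10000
s(0.5y) = (1/(4941/5000) − 1)/(1/2) = 118/4941 ≈ 2.3882%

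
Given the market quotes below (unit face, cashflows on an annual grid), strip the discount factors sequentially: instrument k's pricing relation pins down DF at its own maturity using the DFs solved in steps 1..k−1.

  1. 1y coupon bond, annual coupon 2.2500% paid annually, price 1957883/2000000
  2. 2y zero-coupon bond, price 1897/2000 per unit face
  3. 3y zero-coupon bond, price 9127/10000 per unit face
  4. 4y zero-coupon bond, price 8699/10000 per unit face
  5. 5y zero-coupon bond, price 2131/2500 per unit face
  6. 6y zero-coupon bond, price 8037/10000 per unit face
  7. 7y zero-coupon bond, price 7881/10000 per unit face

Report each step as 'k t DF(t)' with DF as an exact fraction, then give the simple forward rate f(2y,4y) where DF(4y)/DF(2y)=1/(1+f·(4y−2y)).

step 1 [1y] bond c/1=9/400: DF=(1957883/2000000 − 9/400·(0))/(1+9/400) = 4787/5000 ≈ 0.957400
step 2 [2y] zero: DF = P = 1897/2000 ≈ 0.948500
step 3 [3y] zero: DF = P = 9127/10000 ≈ 0.912700
step 4 [4y] zero: DF = P = 8699/10000 ≈ 0.869900
step 5 [5y] zero: DF = P = 2131/2500 ≈ 0.852400
step 6 [6y] zero: DF = P = 8037/10000 ≈ 0.803700
step 7 [7y] zero: DF = P = 7881/10000 ≈ 0.788100

1 1 4787/5000
2 2 1897/2000
3 3 9127/10000
4 4 8699/10000
5 5 2131/2500
6 6 8037/10000
7 7 7881/10000
f(2y,4y) = ((1897/2000)/(8699/10000) − 1)/(2) = 393/8699 ≈ 4.5178%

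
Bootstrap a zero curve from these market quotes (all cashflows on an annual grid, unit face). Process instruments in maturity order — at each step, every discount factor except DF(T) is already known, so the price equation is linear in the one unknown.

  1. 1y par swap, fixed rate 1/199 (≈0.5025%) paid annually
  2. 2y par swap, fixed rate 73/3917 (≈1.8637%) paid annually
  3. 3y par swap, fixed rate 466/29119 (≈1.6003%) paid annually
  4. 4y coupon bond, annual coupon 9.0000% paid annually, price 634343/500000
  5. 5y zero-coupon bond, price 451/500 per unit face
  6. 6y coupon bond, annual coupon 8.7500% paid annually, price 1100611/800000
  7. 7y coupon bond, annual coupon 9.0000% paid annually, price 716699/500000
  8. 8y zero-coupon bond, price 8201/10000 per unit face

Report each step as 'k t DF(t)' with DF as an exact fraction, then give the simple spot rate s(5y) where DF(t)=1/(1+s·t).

step 1 [1y] swap r/1=1/199: DF=(1 − 1/199·(0))/(1+1/199) = 199/200 ≈ 0.995000
step 2 [2y] swap r/1=73/3917: DF=(1 − 73/3917·(0.995000))/(1+73/3917) = 1927/2000 ≈ 0.963500
step 3 [3y] swap r/1=466/29119: DF=(1 − 466/29119·(0.995000+0.963500))/(1+466/29119) = 4767/5000 ≈ 0.953400
step 4 [4y] bond c/1=9/100: DF=(634343/500000 − 9/100·(0.995000+0.963500+0.953400))/(1+9/100) = 1847/2000 ≈ 0.923500
step 5 [5y] zero: DF = P = 451/500 ≈ 0.902000
step 6 [6y] bond c/1=7/80: DF=(1100611/800000 − 7/80·(0.995000+0.963500+0.953400+0.923500+0.902000))/(1+7/80) = 8839/10000 ≈ 0.883900
step 7 [7y] bond c/1=9/100: DF=(716699/500000 − 9/100·(0.995000+0.963500+0.953400+0.923500+0.902000+0.883900))/(1+9/100) = 8509/10000 ≈ 0.850900
step 8 [8y] zero: DF = P = 8201/10000 ≈ 0.820100

1 1 199/200
2 2 1927/2000
3 3 4767/5000
4 4 1847/2000
5 5 451/500
6 6 8839/10000
7 7 8509/10000
8 8 8201/10000
s(5y) = (1/(451/500) − 1)/(5) = 49/2255 ≈ 2.1729%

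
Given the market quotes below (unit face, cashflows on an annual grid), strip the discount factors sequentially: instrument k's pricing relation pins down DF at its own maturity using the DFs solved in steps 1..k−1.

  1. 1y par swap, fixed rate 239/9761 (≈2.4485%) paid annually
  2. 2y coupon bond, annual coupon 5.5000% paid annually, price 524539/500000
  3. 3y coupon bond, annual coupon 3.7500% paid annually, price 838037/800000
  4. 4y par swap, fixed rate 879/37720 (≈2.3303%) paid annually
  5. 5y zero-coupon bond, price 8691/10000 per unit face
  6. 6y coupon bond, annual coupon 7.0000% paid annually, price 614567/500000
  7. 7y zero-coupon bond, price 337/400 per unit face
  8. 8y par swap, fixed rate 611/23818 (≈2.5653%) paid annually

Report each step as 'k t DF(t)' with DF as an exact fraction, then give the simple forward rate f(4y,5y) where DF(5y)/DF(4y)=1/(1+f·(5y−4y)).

step 1 [1y] swap r/1=239/9761: DF=(1 − 239/9761·(0))/(1+239/9761) = 9761/10000 ≈ 0.976100
step 2 [2y] bond c/1=11/200: DF=(524539/500000 − 11/200·(0.976100))/(1+11/200) = 1887/2000 ≈ 0.943500
step 3 [3y] bond c/1=3/80: DF=(838037/800000 − 3/80·(0.976100+0.943500))/(1+3/80) = 9403/10000 ≈ 0.940300
step 4 [4y] swap r/1=879/37720: DF=(1 − 879/37720·(0.976100+0.943500+0.940300))/(1+879/37720) = 9121/10000 ≈ 0.912100
step 5 [5y] zero: DF = P = 8691/10000 ≈ 0.869100
step 6 [6y] bond c/1=7/100: DF=(614567/500000 − 7/100·(0.976100+0.943500+0.940300+0.912100+0.869100))/(1+7/100) = 8451/10000 ≈ 0.845100
step 7 [7y] zero: DF = P = 337/400 ≈ 0.842500
step 8 [8y] swap r/1=611/23818: DF=(1 − 611/23818·(0.976100+0.943500+0.940300+0.912100+0.869100+0.845100+0.842500))/(1+611/23818) = 8167/10000 ≈ 0.816700

1 1 9761/10000
2 2 1887/2000
3 3 9403/10000
4 4 9121/10000
5 5 8691/10000
6 6 8451/10000
7 7 337/400
8 8 8167/10000
f(4y,5y) = ((9121/10000)/(8691/10000) − 1)/(1) = 430/8691 ≈ 4.9476%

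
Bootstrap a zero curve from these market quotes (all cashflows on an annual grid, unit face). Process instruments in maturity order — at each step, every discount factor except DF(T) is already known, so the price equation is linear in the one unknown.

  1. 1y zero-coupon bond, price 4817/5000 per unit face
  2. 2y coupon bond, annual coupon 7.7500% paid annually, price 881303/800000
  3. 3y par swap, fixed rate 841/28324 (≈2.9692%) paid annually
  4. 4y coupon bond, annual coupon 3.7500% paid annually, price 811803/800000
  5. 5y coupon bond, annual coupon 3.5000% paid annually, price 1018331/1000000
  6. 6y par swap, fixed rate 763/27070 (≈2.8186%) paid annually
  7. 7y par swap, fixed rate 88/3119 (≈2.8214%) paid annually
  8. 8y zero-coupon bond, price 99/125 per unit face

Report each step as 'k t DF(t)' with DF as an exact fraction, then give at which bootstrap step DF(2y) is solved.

1 1 4817/5000
2 2 9531/10000
3 3 9159/10000
4 4 8757/10000
5 5 1717/2000
6 6 4237/5000
7 7 103/125
8 8 99/125
DF(2y) is solved at step 2

step 1 [1y] zero: DF = P = 4817/5000 ≈ 0.963400
step 2 [2y] bond c/1=31/400: DF=(881303/800000 − 31/400·(0.963400))/(1+31/400) = 9531/10000 ≈ 0.953100
step 3 [3y] swap r/1=841/28324: DF=(1 − 841/28324·(0.963400+0.953100))/(1+841/28324) = 9159/10000 ≈ 0.915900
step 4 [4y] bond c/1=3/80: DF=(811803/800000 − 3/80·(0.963400+0.953100+0.915900))/(1+3/80) = 8757/10000 ≈ 0.875700
step 5 [5y] bond c/1=7/200: DF=(1018331/1000000 − 7/200·(0.963400+0.953100+0.915900+0.875700))/(1+7/200) = 1717/2000 ≈ 0.858500
step 6 [6y] swap r/1=763/27070: DF=(1 − 763/27070·(0.963400+0.953100+0.915900+0.875700+0.858500))/(1+763/27070) = 4237/5000 ≈ 0.847400
step 7 [7y] swap r/1=88/3119: DF=(1 − 88/3119·(0.963400+0.953100+0.915900+0.875700+0.858500+0.847400))/(1+88/3119) = 103/125 ≈ 0.824000
step 8 [8y] zero: DF = P = 99/125 ≈ 0.792000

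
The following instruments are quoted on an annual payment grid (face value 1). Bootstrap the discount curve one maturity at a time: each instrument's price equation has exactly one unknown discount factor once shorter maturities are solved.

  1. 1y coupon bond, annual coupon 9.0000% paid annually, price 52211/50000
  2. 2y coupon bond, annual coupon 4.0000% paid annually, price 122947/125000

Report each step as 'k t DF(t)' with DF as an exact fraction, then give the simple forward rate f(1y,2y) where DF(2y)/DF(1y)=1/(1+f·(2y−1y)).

step 1 [1y] bond c/1=9/100: DF=(52211/50000 − 9/100·(0))/(1+9/100) = 479/500 ≈ 0.958000
step 2 [2y] bond c/1=1/25: DF=(122947/125000 − 1/25·(0.958000))/(1+1/25) = 9089/10000 ≈ 0.908900

1 1 479/500
2 2 9089/10000
f(1y,2y) = ((479/500)/(9089/10000) − 1)/(1) = 491/9089 ≈ 5.4021%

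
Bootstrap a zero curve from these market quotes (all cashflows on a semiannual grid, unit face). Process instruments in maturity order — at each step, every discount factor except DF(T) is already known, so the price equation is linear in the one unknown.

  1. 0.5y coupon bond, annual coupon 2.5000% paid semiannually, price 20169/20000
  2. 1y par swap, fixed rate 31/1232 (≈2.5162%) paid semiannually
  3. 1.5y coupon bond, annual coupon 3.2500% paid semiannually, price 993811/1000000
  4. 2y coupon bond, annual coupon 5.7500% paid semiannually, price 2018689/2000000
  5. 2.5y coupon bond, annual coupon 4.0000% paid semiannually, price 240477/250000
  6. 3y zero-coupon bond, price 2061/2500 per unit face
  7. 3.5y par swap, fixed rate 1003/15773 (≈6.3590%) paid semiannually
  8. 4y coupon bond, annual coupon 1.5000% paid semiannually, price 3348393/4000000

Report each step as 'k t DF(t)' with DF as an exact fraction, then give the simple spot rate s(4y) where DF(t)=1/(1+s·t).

1 1/2 249/250
2 1 1219/1250
3 3/2 1183/1250
4 2 2249/2500
5 5/2 4341/5000
6 3 2061/2500
7 7/2 3997/5000
8 4 7839/10000
s(4y) = (1/(7839/10000) − 1)/(4) = 2161/31356 ≈ 6.8918%

step 1 [0.5y] bond c/2=1/80: DF=(20169/20000 − 1/80·(0))/(1+1/80) = 249/250 ≈ 0.996000
step 2 [1y] swap r/2=31/2464: DF=(1 − 31/2464·(0.996000))/(1+31/2464) = 1219/1250 ≈ 0.975200
step 3 [1.5y] bond c/2=13/800: DF=(993811/1000000 − 13/800·(0.996000+0.975200))/(1+13/800) = 1183/1250 ≈ 0.946400
step 4 [2y] bond c/2=23/800: DF=(2018689/2000000 − 23/800·(0.996000+0.975200+0.946400))/(1+23/800) = 2249/2500 ≈ 0.899600
step 5 [2.5y] bond c/2=1/50: DF=(240477/250000 − 1/50·(0.996000+0.975200+0.946400+0.899600))/(1+1/50) = 4341/5000 ≈ 0.868200
step 6 [3y] zero: DF = P = 2061/2500 ≈ 0.824400
step 7 [3.5y] swap r/2=1003/31546: DF=(1 − 1003/31546·(0.996000+0.975200+0.946400+0.899600+0.868200+0.824400))/(1+1003/31546) = 3997/5000 ≈ 0.799400
step 8 [4y] bond c/2=3/400: DF=(3348393/4000000 − 3/400·(0.996000+0.975200+0.946400+0.899600+0.868200+0.824400+0.799400))/(1+3/400) = 7839/10000 ≈ 0.783900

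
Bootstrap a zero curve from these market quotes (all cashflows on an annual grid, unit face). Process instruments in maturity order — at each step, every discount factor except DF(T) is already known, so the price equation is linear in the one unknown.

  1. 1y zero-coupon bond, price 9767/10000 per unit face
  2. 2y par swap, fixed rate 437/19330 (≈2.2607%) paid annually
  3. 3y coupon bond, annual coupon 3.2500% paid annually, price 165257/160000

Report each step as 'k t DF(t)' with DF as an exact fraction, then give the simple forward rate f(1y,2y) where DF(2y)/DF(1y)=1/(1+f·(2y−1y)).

1 1 9767/10000
2 2 9563/10000
3 3 1879/2000
f(1y,2y) = ((9767/10000)/(9563/10000) − 1)/(1) = 204/9563 ≈ 2.1332%

step 1 [1y] zero: DF = P = 9767/10000 ≈ 0.976700
step 2 [2y] swap r/1=437/19330: DF=(1 − 437/19330·(0.976700))/(1+437/19330) = 9563/10000 ≈ 0.956300
step 3 [3y] bond c/1=13/400: DF=(165257/160000 − 13/400·(0.976700+0.956300))/(1+13/400) = 1879/2000 ≈ 0.939500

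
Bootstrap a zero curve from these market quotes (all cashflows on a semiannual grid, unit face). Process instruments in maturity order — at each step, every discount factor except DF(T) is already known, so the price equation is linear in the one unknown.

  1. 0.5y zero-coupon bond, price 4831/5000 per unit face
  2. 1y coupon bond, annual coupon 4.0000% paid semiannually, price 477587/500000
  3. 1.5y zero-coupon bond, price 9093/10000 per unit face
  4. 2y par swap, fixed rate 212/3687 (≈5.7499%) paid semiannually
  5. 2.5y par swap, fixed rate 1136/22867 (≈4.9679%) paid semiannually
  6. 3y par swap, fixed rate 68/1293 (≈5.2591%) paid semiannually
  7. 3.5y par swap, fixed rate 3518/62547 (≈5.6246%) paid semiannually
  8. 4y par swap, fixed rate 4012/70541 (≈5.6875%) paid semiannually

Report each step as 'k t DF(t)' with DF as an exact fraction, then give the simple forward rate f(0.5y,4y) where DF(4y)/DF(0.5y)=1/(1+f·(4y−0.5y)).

1 1/2 4831/5000
2 1 367/400
3 3/2 9093/10000
4 2 447/500
5 5/2 554/625
6 3 2143/2500
7 7/2 8241/10000
8 4 3997/5000
f(0.5y,4y) = ((4831/5000)/(3997/5000) − 1)/(7/2) = 1668/27979 ≈ 5.9616%

step 1 [0.5y] zero: DF = P = 4831/5000 ≈ 0.966200
step 2 [1y] bond c/2=1/50: DF=(477587/500000 − 1/50·(0.966200))/(1+1/50) = 367/400 ≈ 0.917500
step 3 [1.5y] zero: DF = P = 9093/10000 ≈ 0.909300
step 4 [2y] swap r/2=106/3687: DF=(1 − 106/3687·(0.966200+0.917500+0.909300))/(1+106/3687) = 447/500 ≈ 0.894000
step 5 [2.5y] swap r/2=568/22867: DF=(1 − 568/22867·(0.966200+0.917500+0.909300+0.894000))/(1+568/22867) = 554/625 ≈ 0.886400
step 6 [3y] swap r/2=34/1293: DF=(1 − 34/1293·(0.966200+0.917500+0.909300+0.894000+0.886400))/(1+34/1293) = 2143/2500 ≈ 0.857200
step 7 [3.5y] swap r/2=1759/62547: DF=(1 − 1759/62547·(0.966200+0.917500+0.909300+0.894000+0.886400+0.857200))/(1+1759/62547) = 8241/10000 ≈ 0.824100
step 8 [4y] swap r/2=2006/70541: DF=(1 − 2006/70541·(0.966200+0.917500+0.909300+0.894000+0.886400+0.857200+0.824100))/(1+2006/70541) = 3997/5000 ≈ 0.799400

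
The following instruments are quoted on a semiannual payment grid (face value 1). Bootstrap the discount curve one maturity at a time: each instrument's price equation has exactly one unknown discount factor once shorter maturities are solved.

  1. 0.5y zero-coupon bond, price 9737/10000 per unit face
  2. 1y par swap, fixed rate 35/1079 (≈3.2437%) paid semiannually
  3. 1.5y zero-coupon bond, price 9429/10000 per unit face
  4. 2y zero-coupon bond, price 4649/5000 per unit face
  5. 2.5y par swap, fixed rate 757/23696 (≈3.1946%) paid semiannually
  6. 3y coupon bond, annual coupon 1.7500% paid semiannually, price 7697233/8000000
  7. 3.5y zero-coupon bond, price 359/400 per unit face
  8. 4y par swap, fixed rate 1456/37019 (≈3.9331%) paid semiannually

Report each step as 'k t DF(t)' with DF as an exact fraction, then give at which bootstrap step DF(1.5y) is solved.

1 1/2 9737/10000
2 1 1937/2000
3 3/2 9429/10000
4 2 4649/5000
5 5/2 9243/10000
6 3 9127/10000
7 7/2 359/400
8 4 534/625
DF(1.5y) is solved at step 3

step 1 [0.5y] zero: DF = P = 9737/10000 ≈ 0.973700
step 2 [1y] swap r/2=35/2158: DF=(1 − 35/2158·(0.973700))/(1+35/2158) = 1937/2000 ≈ 0.968500
step 3 [1.5y] zero: DF = P = 9429/10000 ≈ 0.942900
step 4 [2y] zero: DF = P = 4649/5000 ≈ 0.929800
step 5 [2.5y] swap r/2=757/47392: DF=(1 − 757/47392·(0.973700+0.968500+0.942900+0.929800))/(1+757/47392) = 9243/10000 ≈ 0.924300
step 6 [3y] bond c/2=7/800: DF=(7697233/8000000 − 7/800·(0.973700+0.968500+0.942900+0.929800+0.924300))/(1+7/800) = 9127/10000 ≈ 0.912700
step 7 [3.5y] zero: DF = P = 359/400 ≈ 0.897500
step 8 [4y] swap r/2=728/37019: DF=(1 − 728/37019·(0.973700+0.968500+0.942900+0.929800+0.924300+0.912700+0.897500))/(1+728/37019) = 534/625 ≈ 0.854400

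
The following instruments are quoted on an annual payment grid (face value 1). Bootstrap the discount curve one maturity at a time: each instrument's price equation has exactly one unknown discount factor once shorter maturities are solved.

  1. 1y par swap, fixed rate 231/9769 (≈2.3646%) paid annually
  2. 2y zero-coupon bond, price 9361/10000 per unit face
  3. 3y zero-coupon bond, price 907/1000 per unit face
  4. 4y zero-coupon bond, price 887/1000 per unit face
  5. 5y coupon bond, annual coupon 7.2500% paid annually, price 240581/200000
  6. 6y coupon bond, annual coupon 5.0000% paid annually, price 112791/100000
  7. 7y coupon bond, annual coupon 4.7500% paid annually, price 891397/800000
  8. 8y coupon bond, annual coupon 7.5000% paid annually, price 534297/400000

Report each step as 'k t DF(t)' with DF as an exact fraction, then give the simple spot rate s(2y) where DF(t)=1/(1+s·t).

step 1 [1y] swap r/1=231/9769: DF=(1 − 231/9769·(0))/(1+231/9769) = 9769/10000 ≈ 0.976900
step 2 [2y] zero: DF = P = 9361/10000 ≈ 0.936100
step 3 [3y] zero: DF = P = 907/1000 ≈ 0.907000
step 4 [4y] zero: DF = P = 887/1000 ≈ 0.887000
step 5 [5y] bond c/1=29/400: DF=(240581/200000 − 29/400·(0.976900+0.936100+0.907000+0.887000))/(1+29/400) = 871/1000 ≈ 0.871000
step 6 [6y] bond c/1=1/20: DF=(112791/100000 − 1/20·(0.976900+0.936100+0.907000+0.887000+0.871000))/(1+1/20) = 4281/5000 ≈ 0.856200
step 7 [7y] bond c/1=19/400: DF=(891397/800000 − 19/400·(0.976900+0.936100+0.907000+0.887000+0.871000+0.856200))/(1+19/400) = 8173/10000 ≈ 0.817300
step 8 [8y] bond c/1=3/40: DF=(534297/400000 − 3/40·(0.976900+0.936100+0.907000+0.887000+0.871000+0.856200+0.817300))/(1+3/40) = 504/625 ≈ 0.806400

1 1 9769/10000
2 2 9361/10000
3 3 907/1000
4 4 887/1000
5 5 871/1000
6 6 4281/5000
7 7 8173/10000
8 8 504/625
s(2y) = (1/(9361/10000) − 1)/(2) = 639/18722 ≈ 3.4131%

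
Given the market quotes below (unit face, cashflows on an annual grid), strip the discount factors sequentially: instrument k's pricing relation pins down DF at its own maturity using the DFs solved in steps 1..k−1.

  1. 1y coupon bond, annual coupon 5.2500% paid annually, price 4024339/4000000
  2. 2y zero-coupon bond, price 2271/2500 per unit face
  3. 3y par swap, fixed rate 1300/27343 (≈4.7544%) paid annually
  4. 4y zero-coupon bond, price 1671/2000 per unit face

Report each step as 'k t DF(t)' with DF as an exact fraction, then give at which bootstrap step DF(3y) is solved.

1 1 9559/10000
2 2 2271/2500
3 3 87/100
4 4 1671/2000
DF(3y) is solved at step 3

step 1 [1y] bond c/1=21/400: DF=(4024339/4000000 − 21/400·(0))/(1+21/400) = 9559/10000 ≈ 0.955900
step 2 [2y] zero: DF = P = 2271/2500 ≈ 0.908400
step 3 [3y] swap r/1=1300/27343: DF=(1 − 1300/27343·(0.955900+0.908400))/(1+1300/27343) = 87/100 ≈ 0.870000
step 4 [4y] zero: DF = P = 1671/2000 ≈ 0.835500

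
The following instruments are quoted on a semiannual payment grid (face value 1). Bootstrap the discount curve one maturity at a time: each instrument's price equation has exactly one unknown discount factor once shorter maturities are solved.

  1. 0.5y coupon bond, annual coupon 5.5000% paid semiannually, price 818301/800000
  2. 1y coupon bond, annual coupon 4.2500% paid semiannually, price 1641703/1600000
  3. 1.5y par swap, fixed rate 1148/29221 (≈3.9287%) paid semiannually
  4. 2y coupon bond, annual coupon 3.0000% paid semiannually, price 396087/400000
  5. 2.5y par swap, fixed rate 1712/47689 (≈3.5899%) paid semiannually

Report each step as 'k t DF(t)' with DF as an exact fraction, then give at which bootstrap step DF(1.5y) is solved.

1 1/2 1991/2000
2 1 123/125
3 3/2 4713/5000
4 2 2331/2500
5 5/2 1143/1250
DF(1.5y) is solved at step 3

step 1 [0.5y] bond c/2=11/400: DF=(818301/800000 − 11/400·(0))/(1+11/400) = 1991/2000 ≈ 0.995500
step 2 [1y] bond c/2=17/800: DF=(1641703/1600000 − 17/800·(0.995500))/(1+17/800) = 123/125 ≈ 0.984000
step 3 [1.5y] swap r/2=574/29221: DF=(1 − 574/29221·(0.995500+0.984000))/(1+574/29221) = 4713/5000 ≈ 0.942600
step 4 [2y] bond c/2=3/200: DF=(396087/400000 − 3/200·(0.995500+0.984000+0.942600))/(1+3/200) = 2331/2500 ≈ 0.932400
step 5 [2.5y] swap r/2=856/47689: DF=(1 − 856/47689·(0.995500+0.984000+0.942600+0.932400))/(1+856/47689) = 1143/1250 ≈ 0.914400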